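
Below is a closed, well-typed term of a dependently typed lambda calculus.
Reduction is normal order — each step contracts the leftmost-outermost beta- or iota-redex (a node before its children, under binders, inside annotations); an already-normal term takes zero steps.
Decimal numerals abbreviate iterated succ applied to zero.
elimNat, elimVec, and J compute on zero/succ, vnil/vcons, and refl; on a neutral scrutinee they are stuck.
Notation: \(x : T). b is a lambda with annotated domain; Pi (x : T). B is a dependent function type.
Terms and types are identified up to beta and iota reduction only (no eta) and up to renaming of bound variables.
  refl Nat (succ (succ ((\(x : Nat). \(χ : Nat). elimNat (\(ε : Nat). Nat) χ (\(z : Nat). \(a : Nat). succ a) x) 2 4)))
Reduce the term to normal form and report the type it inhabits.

resulting normal form:
  refl Nat 8
inferred type:
  Eq Nat 8 8
observation: contracting a beta-redex first, the term normalizes in 9 steps.


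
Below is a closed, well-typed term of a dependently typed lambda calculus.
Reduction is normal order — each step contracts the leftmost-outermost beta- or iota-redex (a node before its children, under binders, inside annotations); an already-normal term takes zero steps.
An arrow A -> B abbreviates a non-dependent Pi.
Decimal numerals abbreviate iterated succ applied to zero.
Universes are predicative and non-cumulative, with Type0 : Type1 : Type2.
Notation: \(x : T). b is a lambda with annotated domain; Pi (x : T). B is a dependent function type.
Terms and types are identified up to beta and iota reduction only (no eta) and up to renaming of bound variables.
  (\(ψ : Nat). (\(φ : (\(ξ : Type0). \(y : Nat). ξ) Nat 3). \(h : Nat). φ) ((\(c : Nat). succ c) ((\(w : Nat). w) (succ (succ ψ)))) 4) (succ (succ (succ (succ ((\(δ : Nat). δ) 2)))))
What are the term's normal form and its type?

normal form:
  9
inferred type:
  Nat
observation: the first redex contracted is a beta-redex; the normal form is reached in 6 normal-order steps.


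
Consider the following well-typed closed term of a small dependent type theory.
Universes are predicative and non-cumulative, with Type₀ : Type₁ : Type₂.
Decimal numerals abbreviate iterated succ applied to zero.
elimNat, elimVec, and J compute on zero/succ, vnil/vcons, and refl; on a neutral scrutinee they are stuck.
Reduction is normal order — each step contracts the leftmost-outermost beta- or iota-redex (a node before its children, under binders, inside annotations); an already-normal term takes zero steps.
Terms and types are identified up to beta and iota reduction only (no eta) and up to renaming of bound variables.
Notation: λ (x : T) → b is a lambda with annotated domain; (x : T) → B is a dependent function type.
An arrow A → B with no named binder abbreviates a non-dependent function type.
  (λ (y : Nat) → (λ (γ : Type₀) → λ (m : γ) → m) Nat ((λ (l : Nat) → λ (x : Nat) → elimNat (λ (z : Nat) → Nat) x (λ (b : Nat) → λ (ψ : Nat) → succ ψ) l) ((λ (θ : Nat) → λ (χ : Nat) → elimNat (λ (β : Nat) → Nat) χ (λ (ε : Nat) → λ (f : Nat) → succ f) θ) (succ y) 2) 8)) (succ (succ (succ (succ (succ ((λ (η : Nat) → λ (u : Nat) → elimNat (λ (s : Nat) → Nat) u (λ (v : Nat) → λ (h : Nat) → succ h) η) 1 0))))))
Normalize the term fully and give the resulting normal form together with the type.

normal form:
  17
inferred type:
  Nat


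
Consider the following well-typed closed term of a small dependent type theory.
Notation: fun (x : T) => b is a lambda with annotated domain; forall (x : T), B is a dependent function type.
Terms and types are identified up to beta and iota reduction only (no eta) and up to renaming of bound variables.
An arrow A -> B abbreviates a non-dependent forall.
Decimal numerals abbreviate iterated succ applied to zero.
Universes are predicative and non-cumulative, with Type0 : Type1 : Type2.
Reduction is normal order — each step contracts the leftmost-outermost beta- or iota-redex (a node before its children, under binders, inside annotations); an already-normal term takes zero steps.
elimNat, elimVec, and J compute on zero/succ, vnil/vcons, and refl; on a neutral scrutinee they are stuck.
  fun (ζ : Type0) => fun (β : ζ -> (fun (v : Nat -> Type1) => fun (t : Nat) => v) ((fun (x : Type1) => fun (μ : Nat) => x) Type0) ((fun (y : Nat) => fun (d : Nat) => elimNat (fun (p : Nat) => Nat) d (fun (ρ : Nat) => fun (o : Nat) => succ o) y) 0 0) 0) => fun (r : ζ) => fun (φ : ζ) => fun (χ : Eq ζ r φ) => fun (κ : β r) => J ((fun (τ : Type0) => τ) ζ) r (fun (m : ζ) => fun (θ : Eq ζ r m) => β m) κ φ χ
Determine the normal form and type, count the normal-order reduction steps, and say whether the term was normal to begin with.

reduced normal form:
  fun (ζ : Type0) => fun (β : ζ -> Type0) => fun (v : ζ) => fun (t : ζ) => fun (x : Eq ζ v t) => fun (μ : β v) => J ζ v (fun (y : ζ) => fun (d : Eq ζ v y) => β y) μ t x
inferred type:
  forall (ζ : Type0), forall (β : ζ -> Type0), forall (v : ζ), forall (t : ζ), Eq ζ v t -> β v -> β t
steps to reach normal form (normal order): 5
term was already normal: no
first redex: a beta-redex


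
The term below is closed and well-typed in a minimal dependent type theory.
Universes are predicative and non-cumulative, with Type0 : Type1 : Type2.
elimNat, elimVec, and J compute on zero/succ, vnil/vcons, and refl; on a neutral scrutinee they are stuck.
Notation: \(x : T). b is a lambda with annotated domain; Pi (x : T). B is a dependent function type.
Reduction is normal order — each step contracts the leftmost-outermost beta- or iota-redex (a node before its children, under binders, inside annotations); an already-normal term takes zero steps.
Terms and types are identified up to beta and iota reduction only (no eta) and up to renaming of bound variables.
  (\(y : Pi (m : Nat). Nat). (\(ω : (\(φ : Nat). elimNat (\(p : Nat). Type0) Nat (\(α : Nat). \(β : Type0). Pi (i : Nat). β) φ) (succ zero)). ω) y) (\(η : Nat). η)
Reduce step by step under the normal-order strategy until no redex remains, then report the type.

reduction (normal order):
  (\(y : Pi (m : Nat). Nat). (\(ω : (\(φ : Nat). elimNat (\(p : Nat). Type0) Nat (\(α : Nat). \(β : Type0). Pi (i : Nat). β) φ) (succ zero)). ω) y) (\(η : Nat). η)
  ~> (\(y : (\(m : Nat). elimNat (\(ω : Nat). Type0) Nat (\(φ : Nat). \(p : Type0). Pi (α : Nat). p) m) (succ zero)). y) (\(β : Nat). β)
  ~> \(y : Nat). y
type:
  Pi (y : Nat). Nat


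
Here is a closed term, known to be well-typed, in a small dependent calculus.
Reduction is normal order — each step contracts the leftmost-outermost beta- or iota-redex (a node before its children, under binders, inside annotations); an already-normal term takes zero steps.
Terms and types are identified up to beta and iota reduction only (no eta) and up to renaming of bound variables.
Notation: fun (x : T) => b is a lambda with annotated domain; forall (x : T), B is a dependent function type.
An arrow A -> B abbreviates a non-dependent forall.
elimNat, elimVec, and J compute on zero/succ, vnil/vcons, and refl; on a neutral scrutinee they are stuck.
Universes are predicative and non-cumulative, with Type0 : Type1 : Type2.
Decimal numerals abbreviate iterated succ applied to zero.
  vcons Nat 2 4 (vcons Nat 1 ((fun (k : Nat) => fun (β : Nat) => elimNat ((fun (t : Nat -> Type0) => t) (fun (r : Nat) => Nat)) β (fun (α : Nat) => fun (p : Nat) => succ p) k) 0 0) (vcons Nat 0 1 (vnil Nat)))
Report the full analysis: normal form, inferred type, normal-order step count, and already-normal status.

normal form:
  vcons Nat 2 4 (vcons Nat 1 0 (vcons Nat 0 1 (vnil Nat)))
the term's type:
  Vec Nat 3
normal-order step count: 3
already normal: no
first redex: a beta-redex


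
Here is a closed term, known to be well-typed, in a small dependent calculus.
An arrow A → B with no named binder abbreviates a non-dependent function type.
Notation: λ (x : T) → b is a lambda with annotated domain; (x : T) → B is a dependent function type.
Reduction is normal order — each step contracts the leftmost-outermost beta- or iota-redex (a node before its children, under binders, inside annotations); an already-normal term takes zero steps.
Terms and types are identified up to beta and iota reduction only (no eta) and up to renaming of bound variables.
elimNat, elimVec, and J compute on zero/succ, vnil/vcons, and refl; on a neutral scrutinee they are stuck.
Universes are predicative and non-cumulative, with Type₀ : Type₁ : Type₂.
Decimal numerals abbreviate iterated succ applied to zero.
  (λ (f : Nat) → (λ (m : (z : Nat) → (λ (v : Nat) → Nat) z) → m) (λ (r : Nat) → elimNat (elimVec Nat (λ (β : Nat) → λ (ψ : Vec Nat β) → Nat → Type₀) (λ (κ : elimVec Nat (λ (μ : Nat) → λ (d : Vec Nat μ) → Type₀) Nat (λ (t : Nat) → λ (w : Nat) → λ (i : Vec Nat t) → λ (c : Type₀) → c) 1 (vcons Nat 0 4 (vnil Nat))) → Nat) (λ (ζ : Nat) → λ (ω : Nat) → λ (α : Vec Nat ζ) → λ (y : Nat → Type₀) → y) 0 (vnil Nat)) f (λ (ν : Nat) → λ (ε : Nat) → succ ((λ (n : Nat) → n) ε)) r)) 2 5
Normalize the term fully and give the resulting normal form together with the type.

normal form:
  7
the term's type:
  Nat
observation: the leftmost-outermost redex is a beta-redex, and normalization takes 24 steps.


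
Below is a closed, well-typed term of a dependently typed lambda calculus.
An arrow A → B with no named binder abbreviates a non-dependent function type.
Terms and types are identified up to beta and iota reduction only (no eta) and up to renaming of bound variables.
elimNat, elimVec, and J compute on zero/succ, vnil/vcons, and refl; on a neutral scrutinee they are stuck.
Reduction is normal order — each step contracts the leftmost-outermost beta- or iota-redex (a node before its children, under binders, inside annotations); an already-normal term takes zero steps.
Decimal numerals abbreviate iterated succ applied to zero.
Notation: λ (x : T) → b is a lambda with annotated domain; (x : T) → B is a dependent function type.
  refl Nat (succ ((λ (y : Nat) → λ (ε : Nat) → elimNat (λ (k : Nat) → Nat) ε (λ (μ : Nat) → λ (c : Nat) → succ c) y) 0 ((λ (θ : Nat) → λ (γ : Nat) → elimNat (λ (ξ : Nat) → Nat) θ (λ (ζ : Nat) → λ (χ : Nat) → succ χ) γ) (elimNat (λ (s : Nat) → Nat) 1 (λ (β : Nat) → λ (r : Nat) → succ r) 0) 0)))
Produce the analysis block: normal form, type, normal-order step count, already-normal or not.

normal form:
  refl Nat 2
type:
  Eq Nat 2 2
normal-order step count: 7
started in normal form: no
first contracted redex: a beta-redex


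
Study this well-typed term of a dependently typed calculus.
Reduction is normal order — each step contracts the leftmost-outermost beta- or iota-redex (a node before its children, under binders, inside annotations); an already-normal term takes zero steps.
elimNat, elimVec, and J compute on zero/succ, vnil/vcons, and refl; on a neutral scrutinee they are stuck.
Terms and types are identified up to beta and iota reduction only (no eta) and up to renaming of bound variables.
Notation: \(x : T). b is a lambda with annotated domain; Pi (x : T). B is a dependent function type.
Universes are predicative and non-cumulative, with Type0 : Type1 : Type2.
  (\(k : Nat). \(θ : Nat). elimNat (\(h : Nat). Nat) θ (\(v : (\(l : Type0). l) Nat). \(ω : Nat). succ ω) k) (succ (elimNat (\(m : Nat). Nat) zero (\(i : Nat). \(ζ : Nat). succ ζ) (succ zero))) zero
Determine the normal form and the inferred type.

reduced normal form:
  succ (succ zero)
the term's type:
  Nat


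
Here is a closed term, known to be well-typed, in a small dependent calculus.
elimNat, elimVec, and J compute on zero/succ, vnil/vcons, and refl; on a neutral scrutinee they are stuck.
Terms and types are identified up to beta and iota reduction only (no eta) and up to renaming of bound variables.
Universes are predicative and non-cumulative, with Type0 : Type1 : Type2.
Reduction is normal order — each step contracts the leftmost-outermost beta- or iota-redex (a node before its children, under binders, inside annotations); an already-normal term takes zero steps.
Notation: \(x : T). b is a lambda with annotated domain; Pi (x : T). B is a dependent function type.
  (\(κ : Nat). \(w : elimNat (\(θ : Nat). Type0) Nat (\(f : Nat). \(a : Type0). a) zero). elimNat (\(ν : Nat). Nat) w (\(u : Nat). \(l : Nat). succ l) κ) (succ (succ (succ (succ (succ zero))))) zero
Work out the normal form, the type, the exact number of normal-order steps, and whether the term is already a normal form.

reduced normal form:
  succ (succ (succ (succ (succ zero))))
inferred type:
  Nat
steps to reach normal form (normal order): 18
term was already normal: no
first contracted redex: a beta-redex


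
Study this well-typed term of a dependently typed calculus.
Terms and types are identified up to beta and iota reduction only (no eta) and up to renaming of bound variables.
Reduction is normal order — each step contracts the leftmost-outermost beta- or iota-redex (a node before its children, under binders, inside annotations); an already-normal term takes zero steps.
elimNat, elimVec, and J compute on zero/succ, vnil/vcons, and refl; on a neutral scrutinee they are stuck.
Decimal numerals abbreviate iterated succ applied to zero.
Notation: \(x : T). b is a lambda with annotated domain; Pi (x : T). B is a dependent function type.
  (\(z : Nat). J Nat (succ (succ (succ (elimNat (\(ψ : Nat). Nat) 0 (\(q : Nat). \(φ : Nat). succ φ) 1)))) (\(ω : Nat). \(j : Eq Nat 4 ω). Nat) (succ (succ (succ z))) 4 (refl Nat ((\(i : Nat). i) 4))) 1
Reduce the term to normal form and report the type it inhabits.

normal form:
  4
the term's type:
  Nat
observation: 2 normal-order steps separate the term from its normal form.


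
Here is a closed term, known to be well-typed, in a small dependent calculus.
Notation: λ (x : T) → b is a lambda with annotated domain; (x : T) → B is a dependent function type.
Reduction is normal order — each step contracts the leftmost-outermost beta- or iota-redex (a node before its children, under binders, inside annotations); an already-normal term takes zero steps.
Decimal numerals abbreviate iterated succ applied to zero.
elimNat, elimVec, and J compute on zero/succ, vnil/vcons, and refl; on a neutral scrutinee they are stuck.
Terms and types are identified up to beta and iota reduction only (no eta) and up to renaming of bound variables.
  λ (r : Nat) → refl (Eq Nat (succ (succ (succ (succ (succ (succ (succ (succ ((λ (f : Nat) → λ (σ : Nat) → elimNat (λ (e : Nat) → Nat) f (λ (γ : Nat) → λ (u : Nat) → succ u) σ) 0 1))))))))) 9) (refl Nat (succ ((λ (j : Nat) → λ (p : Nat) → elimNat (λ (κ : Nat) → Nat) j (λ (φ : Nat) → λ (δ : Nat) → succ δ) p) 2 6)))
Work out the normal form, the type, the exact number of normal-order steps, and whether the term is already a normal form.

resulting normal form:
  λ (r : Nat) → refl (Eq Nat 9 9) (refl Nat 9)
the term's type:
  (r : Nat) → Eq (Eq Nat 9 9) (refl Nat 9) (refl Nat 9)
steps to reach normal form (normal order): 27
term was already normal: no
first redex: a beta-redex


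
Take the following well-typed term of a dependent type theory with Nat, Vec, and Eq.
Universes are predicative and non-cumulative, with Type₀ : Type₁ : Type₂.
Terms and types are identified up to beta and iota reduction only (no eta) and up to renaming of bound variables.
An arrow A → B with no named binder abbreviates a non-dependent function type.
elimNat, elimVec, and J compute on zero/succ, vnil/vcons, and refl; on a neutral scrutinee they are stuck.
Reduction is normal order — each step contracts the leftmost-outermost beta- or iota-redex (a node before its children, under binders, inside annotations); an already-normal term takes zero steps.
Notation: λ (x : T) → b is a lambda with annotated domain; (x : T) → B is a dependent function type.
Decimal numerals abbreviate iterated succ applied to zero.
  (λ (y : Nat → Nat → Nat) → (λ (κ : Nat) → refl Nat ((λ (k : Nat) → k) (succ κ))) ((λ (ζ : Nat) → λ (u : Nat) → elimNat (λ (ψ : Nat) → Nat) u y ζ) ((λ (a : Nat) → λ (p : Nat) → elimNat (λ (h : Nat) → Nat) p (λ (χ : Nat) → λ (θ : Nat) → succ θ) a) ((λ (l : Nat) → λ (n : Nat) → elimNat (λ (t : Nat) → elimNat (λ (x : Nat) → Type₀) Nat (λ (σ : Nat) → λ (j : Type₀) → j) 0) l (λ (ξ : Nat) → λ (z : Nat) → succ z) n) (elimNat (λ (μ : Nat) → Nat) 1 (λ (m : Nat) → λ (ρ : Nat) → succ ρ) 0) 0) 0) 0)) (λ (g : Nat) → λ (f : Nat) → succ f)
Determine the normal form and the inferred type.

reduced normal form:
  refl Nat 2
type:
  Eq Nat 2 2
observation: normalization takes exactly 19 steps under the normal-order strategy.


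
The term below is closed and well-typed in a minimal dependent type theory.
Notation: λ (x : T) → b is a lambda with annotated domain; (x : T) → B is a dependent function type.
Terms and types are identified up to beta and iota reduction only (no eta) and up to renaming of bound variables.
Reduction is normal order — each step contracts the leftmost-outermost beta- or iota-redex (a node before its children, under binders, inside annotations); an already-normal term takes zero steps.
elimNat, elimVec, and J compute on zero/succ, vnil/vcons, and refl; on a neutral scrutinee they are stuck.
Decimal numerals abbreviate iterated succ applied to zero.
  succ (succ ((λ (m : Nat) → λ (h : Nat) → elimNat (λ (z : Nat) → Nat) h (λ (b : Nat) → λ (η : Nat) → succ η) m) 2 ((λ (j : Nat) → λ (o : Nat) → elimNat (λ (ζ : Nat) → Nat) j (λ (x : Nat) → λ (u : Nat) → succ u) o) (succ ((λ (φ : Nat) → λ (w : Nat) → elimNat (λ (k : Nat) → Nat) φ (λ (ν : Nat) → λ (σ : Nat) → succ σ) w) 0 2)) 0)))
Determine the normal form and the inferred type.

reduced normal form:
  7
type:
  Nat


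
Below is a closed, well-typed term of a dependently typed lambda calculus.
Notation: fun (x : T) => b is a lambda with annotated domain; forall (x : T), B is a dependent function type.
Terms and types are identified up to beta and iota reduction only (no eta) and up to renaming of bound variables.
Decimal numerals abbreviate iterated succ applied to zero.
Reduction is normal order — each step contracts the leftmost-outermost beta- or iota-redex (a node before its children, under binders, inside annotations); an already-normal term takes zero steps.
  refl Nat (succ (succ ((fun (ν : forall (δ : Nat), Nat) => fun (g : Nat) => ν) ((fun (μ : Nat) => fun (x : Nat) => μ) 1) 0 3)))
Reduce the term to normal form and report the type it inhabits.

normal form:
  refl Nat 3
inferred type:
  Eq Nat 3 3
observation: 4 normal-order steps separate the term from its normal form.


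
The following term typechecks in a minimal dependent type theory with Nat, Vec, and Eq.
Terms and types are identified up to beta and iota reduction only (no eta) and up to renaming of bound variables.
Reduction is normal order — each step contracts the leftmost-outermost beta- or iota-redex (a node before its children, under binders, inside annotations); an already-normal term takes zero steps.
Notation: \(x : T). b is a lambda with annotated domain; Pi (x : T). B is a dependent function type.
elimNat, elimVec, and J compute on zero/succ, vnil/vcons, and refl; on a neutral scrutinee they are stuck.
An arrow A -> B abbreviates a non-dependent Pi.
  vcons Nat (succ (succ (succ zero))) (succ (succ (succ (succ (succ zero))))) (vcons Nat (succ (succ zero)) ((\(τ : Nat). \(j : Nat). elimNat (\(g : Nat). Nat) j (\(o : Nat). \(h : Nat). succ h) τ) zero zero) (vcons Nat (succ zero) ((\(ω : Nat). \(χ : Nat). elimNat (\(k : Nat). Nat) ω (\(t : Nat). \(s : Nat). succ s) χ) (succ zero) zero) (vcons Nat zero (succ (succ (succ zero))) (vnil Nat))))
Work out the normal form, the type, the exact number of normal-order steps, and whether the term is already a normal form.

reduced normal form:
  vcons Nat (succ (succ (succ zero))) (succ (succ (succ (succ (succ zero))))) (vcons Nat (succ (succ zero)) zero (vcons Nat (succ zero) (succ zero) (vcons Nat zero (succ (succ (succ zero))) (vnil Nat))))
inferred type:
  Vec Nat (succ (succ (succ (succ zero))))
normal-order step count: 6
started in normal form: no
first contracted redex: a beta-redex


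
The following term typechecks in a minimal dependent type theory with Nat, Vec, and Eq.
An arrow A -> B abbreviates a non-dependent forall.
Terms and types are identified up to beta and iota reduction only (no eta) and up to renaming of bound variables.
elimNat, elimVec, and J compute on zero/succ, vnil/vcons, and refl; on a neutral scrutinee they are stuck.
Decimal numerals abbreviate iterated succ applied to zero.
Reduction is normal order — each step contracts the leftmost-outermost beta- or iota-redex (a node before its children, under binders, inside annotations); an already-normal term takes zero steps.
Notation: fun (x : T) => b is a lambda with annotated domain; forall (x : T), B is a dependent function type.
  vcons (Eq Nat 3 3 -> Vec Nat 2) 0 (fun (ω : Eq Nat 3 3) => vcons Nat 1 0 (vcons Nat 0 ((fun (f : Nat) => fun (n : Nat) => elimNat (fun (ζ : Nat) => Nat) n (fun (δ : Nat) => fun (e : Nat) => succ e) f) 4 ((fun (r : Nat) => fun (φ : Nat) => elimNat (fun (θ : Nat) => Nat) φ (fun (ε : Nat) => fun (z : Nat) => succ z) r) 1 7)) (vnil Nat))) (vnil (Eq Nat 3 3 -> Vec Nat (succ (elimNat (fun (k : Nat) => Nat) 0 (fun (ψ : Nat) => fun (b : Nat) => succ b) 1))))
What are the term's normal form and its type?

reduced normal form:
  vcons (Eq Nat 3 3 -> Vec Nat 2) 0 (fun (ω : Eq Nat 3 3) => vcons Nat 1 0 (vcons Nat 0 12 (vnil Nat))) (vnil (Eq Nat 3 3 -> Vec Nat 2))
inferred type:
  Vec (Eq Nat 3 3 -> Vec Nat 2) 1


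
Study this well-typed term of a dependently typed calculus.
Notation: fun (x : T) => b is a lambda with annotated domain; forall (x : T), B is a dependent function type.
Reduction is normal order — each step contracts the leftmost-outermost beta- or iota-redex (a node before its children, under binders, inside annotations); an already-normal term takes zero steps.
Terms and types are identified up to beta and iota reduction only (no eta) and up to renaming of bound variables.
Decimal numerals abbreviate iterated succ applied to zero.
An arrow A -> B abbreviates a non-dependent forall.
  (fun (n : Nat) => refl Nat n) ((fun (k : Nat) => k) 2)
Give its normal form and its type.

resulting normal form:
  refl Nat 2
inferred type:
  Eq Nat 2 2


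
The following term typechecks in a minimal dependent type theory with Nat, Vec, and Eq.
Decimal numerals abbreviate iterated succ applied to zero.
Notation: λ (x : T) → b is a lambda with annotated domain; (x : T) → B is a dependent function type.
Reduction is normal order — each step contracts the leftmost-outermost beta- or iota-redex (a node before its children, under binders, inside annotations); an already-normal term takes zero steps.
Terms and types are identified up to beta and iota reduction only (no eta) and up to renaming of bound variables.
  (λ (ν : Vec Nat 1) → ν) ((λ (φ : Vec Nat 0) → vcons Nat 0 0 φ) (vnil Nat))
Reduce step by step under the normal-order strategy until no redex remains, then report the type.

normal-order reduction:
  (λ (ν : Vec Nat 1) → ν) ((λ (φ : Vec Nat 0) → vcons Nat 0 0 φ) (vnil Nat))
  ~> (λ (ν : Vec Nat 0) → vcons Nat 0 0 ν) (vnil Nat)
  ~> vcons Nat 0 0 (vnil Nat)
type:
  Vec Nat 1


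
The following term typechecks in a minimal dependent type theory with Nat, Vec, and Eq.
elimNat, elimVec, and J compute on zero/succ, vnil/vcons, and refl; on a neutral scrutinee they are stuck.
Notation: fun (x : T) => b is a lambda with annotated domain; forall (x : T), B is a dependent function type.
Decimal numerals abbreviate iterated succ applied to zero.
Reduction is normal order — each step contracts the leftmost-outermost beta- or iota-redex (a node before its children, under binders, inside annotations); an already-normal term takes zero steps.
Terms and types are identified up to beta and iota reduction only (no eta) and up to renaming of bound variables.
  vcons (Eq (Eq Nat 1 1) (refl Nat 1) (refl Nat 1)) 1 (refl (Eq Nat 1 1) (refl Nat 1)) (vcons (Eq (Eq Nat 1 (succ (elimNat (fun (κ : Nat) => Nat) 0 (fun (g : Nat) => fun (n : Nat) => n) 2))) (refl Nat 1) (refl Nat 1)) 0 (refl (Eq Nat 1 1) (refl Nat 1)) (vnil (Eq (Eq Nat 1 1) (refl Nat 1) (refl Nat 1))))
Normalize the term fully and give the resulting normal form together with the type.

resulting normal form:
  vcons (Eq (Eq Nat 1 1) (refl Nat 1) (refl Nat 1)) 1 (refl (Eq Nat 1 1) (refl Nat 1)) (vcons (Eq (Eq Nat 1 1) (refl Nat 1) (refl Nat 1)) 0 (refl (Eq Nat 1 1) (refl Nat 1)) (vnil (Eq (Eq Nat 1 1) (refl Nat 1) (refl Nat 1))))
type:
  Vec (Eq (Eq Nat 1 1) (refl Nat 1) (refl Nat 1)) 2
observation: contracting an elimNat iota-redex first, the term normalizes in 7 steps.


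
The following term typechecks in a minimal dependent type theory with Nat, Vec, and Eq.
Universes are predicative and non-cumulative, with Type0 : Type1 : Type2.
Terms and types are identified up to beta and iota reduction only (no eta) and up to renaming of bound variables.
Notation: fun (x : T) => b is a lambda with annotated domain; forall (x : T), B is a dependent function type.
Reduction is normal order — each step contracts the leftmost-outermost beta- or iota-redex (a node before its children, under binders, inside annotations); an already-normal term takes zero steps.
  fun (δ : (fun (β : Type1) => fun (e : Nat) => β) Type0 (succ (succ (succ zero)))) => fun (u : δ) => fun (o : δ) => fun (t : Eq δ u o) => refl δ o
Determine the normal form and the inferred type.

resulting normal form:
  fun (δ : Type0) => fun (β : δ) => fun (e : δ) => fun (u : Eq δ β e) => refl δ e
type:
  forall (δ : Type0), forall (β : δ), forall (e : δ), forall (u : Eq δ β e), Eq δ e e


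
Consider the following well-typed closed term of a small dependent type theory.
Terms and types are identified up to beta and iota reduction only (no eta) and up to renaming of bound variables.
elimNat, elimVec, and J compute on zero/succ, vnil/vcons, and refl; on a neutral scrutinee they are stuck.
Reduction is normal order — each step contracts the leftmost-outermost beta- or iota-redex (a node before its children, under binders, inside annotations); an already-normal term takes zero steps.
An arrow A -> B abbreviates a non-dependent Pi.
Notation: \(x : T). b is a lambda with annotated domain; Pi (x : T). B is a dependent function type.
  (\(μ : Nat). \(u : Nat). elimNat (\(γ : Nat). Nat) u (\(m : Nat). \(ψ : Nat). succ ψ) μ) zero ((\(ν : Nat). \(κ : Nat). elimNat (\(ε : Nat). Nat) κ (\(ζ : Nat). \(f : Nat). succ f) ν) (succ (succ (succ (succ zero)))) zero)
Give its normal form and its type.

reduced normal form:
  succ (succ (succ (succ zero)))
the term's type:
  Nat
observation: the leftmost-outermost redex is a beta-redex, and normalization takes 18 steps.


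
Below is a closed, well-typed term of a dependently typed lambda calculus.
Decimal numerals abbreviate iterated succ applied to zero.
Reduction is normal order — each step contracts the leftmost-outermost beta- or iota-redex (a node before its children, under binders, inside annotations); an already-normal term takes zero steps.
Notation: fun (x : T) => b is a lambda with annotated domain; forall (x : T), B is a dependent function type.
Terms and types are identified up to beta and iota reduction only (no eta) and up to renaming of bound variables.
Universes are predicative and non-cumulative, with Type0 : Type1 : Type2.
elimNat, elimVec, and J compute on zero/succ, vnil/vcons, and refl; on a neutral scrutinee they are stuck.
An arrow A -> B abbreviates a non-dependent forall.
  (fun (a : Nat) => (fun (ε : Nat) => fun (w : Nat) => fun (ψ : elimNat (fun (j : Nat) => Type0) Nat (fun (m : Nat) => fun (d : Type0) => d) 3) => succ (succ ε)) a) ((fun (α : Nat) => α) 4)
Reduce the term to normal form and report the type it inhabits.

normal form:
  fun (a : Nat) => fun (ε : Nat) => 6
the term's type:
  Nat -> Nat -> Nat


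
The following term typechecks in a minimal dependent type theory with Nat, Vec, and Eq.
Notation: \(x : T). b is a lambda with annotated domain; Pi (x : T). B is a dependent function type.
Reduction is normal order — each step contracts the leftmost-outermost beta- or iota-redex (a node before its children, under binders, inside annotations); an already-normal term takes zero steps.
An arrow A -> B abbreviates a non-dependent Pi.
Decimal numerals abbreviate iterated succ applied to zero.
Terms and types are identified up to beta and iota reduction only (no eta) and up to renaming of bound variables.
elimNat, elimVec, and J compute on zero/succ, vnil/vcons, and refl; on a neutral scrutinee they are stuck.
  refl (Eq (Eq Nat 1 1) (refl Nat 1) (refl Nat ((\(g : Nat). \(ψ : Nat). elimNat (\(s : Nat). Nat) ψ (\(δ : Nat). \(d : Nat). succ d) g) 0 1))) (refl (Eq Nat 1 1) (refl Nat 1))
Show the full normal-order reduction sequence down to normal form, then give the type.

normal-order reduction:
  refl (Eq (Eq Nat 1 1) (refl Nat 1) (refl Nat ((\(g : Nat). \(ψ : Nat). elimNat (\(s : Nat). Nat) ψ (\(δ : Nat). \(d : Nat). succ d) g) 0 1))) (refl (Eq Nat 1 1) (refl Nat 1))
  ~> refl (Eq (Eq Nat 1 1) (refl Nat 1) (refl Nat ((\(g : Nat). elimNat (\(ψ : Nat). Nat) g (\(s : Nat). \(δ : Nat). succ δ) 0) 1))) (refl (Eq Nat 1 1) (refl Nat 1))
  ~> refl (Eq (Eq Nat 1 1) (refl Nat 1) (refl Nat (elimNat (\(g : Nat). Nat) 1 (\(ψ : Nat). \(s : Nat). succ s) 0))) (refl (Eq Nat 1 1) (refl Nat 1))
  ~> refl (Eq (Eq Nat 1 1) (refl Nat 1) (refl Nat 1)) (refl (Eq Nat 1 1) (refl Nat 1))
inferred type:
  Eq (Eq (Eq Nat 1 1) (refl Nat 1) (refl Nat 1)) (refl (Eq Nat 1 1) (refl Nat 1)) (refl (Eq Nat 1 1) (refl Nat 1))


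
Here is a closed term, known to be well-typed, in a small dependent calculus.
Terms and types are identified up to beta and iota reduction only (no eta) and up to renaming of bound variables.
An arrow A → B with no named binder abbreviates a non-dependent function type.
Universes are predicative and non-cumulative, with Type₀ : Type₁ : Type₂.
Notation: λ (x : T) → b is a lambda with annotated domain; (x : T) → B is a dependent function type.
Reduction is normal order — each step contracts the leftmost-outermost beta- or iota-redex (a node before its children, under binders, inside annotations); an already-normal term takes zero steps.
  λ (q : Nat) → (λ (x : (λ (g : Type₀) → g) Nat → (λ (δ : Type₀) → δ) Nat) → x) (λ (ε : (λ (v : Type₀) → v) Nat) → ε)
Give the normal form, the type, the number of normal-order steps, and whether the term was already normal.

resulting normal form:
  λ (q : Nat) → λ (x : Nat) → x
type:
  Nat → Nat → Nat
reduction steps (normal order): 2
already normal: no
first redex: a beta-redex


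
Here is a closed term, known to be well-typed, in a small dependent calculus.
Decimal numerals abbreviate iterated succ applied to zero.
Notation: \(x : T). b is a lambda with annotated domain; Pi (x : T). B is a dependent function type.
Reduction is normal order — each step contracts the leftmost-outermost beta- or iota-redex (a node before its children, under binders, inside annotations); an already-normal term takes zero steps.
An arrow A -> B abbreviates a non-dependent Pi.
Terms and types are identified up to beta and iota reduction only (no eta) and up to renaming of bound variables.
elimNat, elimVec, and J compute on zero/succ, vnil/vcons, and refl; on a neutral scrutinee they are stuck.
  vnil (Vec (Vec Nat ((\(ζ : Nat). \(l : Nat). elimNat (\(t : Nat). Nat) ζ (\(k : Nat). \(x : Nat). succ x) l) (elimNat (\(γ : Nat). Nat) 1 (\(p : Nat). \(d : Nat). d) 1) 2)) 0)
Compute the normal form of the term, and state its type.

reduced normal form:
  vnil (Vec (Vec Nat 3) 0)
the term's type:
  Vec (Vec (Vec Nat 3) 0) 0


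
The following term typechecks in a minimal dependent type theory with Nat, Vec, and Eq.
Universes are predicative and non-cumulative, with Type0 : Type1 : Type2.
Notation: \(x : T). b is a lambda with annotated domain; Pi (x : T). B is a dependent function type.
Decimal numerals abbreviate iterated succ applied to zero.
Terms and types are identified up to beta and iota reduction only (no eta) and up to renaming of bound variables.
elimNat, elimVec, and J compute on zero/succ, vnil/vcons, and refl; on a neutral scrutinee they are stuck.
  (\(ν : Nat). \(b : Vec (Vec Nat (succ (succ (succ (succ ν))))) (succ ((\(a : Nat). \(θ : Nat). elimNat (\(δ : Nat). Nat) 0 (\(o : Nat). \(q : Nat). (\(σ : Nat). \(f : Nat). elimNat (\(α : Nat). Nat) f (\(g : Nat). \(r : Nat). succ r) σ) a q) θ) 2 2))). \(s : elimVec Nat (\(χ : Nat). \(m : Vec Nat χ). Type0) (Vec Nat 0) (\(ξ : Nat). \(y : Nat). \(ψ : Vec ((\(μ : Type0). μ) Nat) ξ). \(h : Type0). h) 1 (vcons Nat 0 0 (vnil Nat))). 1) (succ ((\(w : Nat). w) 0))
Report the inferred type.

type:
  Pi (ν : Vec (Vec Nat 5) 5). Pi (b : Vec Nat 0). Nat


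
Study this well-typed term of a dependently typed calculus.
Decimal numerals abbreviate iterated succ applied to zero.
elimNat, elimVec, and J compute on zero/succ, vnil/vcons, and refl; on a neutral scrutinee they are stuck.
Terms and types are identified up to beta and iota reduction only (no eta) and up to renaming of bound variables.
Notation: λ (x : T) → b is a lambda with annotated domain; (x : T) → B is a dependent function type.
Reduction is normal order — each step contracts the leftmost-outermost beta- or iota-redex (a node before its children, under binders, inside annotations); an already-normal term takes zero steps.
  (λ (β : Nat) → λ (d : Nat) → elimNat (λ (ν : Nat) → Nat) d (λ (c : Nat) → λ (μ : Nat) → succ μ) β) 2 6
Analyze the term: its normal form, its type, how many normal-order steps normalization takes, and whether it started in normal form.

normal form:
  8
inferred type:
  Nat
steps to reach normal form (normal order): 9
term was already normal: no
first contracted redex: a beta-redex


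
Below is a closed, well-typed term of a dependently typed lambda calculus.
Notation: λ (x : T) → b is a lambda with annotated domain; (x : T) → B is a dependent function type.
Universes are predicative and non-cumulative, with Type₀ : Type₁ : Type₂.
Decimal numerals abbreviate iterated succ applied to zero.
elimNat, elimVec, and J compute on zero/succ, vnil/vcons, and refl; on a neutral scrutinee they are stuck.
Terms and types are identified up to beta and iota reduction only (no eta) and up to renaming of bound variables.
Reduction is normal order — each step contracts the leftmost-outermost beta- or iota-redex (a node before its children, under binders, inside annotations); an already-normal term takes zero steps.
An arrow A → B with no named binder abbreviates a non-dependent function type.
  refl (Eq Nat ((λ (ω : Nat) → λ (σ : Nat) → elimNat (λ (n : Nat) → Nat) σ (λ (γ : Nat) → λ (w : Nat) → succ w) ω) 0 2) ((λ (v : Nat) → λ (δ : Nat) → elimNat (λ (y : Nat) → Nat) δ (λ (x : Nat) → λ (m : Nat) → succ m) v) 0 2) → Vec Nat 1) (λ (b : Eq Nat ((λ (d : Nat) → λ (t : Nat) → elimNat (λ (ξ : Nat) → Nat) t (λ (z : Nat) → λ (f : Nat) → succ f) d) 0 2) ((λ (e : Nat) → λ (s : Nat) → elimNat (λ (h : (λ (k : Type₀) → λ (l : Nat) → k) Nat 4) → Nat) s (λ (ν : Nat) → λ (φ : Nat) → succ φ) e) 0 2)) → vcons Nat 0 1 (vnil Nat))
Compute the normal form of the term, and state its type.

normal form:
  refl (Eq Nat 2 2 → Vec Nat 1) (λ (ω : Eq Nat 2 2) → vcons Nat 0 1 (vnil Nat))
inferred type:
  Eq (Eq Nat 2 2 → Vec Nat 1) (λ (ω : Eq Nat 2 2) → vcons Nat 0 1 (vnil Nat)) (λ (σ : Eq Nat 2 2) → vcons Nat 0 1 (vnil Nat))
observation: the leftmost-outermost redex is a beta-redex, and normalization takes 12 steps.


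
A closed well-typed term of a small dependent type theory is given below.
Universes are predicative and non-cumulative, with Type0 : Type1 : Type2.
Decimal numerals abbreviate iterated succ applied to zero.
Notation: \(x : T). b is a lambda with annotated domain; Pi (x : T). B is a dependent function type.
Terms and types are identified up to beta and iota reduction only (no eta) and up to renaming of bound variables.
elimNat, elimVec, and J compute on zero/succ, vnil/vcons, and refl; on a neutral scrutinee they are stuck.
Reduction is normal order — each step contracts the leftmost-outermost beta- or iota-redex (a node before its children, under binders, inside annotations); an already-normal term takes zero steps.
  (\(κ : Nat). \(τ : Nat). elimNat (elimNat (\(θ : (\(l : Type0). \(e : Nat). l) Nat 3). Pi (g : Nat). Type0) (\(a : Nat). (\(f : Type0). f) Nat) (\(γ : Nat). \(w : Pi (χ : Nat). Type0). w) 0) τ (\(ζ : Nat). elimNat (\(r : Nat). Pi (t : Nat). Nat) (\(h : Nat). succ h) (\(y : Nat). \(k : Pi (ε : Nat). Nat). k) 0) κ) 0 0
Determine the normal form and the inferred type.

resulting normal form:
  0
type:
  Nat
observation: the term reaches its normal form after 3 normal-order steps.


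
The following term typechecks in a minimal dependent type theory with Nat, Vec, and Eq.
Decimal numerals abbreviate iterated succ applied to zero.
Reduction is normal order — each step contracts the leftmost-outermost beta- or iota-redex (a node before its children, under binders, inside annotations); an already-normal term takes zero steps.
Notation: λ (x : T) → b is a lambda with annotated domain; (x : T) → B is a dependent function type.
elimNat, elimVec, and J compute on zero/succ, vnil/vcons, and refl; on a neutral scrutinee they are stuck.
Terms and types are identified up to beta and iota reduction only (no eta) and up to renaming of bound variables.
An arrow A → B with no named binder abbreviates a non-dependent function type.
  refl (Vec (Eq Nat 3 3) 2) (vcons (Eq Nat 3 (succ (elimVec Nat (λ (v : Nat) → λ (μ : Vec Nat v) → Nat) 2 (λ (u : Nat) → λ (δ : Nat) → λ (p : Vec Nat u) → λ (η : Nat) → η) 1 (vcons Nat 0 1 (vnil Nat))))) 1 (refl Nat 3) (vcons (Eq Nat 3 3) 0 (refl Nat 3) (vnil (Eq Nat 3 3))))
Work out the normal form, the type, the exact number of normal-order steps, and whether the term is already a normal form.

resulting normal form:
  refl (Vec (Eq Nat 3 3) 2) (vcons (Eq Nat 3 3) 1 (refl Nat 3) (vcons (Eq Nat 3 3) 0 (refl Nat 3) (vnil (Eq Nat 3 3))))
type:
  Eq (Vec (Eq Nat 3 3) 2) (vcons (Eq Nat 3 3) 1 (refl Nat 3) (vcons (Eq Nat 3 3) 0 (refl Nat 3) (vnil (Eq Nat 3 3)))) (vcons (Eq Nat 3 3) 1 (refl Nat 3) (vcons (Eq Nat 3 3) 0 (refl Nat 3) (vnil (Eq Nat 3 3))))
normal-order step count: 6
started in normal form: no
first contracted redex: an elimVec iota-redex


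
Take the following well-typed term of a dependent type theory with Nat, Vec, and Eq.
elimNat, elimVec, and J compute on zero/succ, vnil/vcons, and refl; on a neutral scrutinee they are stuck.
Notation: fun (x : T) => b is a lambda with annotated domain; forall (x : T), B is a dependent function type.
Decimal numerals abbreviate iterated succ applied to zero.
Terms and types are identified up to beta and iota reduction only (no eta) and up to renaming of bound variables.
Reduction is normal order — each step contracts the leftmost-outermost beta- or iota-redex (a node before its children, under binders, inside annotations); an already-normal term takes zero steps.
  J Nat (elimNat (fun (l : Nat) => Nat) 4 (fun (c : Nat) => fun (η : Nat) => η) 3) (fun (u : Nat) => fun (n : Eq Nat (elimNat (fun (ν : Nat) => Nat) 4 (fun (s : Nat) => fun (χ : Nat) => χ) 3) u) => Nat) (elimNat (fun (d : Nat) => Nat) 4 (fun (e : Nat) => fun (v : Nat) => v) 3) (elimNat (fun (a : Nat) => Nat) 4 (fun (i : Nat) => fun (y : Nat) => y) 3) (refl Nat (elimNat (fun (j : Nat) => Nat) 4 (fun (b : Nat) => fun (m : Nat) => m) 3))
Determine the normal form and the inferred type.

reduced normal form:
  4
the term's type:
  Nat


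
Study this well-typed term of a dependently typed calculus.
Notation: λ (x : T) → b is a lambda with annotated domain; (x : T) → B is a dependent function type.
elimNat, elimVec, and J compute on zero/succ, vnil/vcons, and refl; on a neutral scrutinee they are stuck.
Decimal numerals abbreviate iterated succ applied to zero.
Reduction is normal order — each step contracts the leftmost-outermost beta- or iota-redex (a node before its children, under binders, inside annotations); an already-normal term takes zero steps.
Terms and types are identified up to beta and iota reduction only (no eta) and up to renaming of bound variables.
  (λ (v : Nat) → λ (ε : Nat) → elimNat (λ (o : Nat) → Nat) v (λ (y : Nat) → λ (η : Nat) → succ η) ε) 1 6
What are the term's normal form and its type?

resulting normal form:
  7
inferred type:
  Nat
observation: the term reaches its normal form after 21 normal-order steps.
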